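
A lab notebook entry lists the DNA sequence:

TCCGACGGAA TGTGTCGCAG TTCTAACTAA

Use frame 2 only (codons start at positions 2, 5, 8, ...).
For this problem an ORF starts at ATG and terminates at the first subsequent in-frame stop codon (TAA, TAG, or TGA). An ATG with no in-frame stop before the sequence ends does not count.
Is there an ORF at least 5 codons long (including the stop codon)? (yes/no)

Frame 2: CCG ACG GAA TGT GTC GCA GTT CTA ACT — no ATG→stop ORF.
Largest ORF found is 0 codons < 5, so no.

no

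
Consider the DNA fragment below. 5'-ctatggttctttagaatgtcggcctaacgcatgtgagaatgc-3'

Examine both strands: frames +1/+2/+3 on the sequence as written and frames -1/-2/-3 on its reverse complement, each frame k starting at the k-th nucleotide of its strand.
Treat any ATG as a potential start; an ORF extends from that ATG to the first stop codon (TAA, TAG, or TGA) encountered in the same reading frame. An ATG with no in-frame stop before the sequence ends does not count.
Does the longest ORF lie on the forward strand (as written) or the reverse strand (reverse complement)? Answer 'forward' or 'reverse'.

Reverse complement (5'→3'): GCATTCTCACATGCGTTAGGCCGACATTCTAAAGAACCATAG
Frame +1: CTA TGG TTC TTT AGA ATG TCG GCC TAA CGC ATG TGA GAA TGC — ATG at 16, stop TAA at 25 → 12 nt; ATG at 31, stop TGA at 34 → 6 nt.
Frame +2: TAT GGT TCT TTA GAA TGT CGG CCT AAC GCA TGT GAG AAT — no ATG→stop ORF.
Frame +3: ATG GTT CTT TAG AAT GTC GGC CTA ACG CAT GTG AGA ATG — ATG at 3, stop TAG at 12 → 12 nt.
Frame -1: GCA TTC TCA CAT GCG TTA GGC CGA CAT TCT AAA GAA CCA TAG — no ATG→stop ORF.
Frame -2: CAT TCT CAC ATG CGT TAG GCC GAC ATT CTA AAG AAC CAT — ATG at 11, stop TAG at 17 → 9 nt.
Frame -3: ATT CTC ACA TGC GTT AGG CCG ACA TTC TAA AGA ACC ATA — no ATG→stop ORF.
Forward-strand max 12 nt; reverse-strand max 9 nt. The forward strand has the longer ORF.

forward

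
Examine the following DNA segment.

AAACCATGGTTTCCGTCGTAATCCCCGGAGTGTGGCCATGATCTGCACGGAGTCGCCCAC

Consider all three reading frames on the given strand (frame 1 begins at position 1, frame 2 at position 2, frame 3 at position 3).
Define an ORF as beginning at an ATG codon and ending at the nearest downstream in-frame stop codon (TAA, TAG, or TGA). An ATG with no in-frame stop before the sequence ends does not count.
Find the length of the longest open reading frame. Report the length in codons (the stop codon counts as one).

Frame 1: AAA CCA TGG TTT CCG TCG TAA TCC CCG GAG TGT GGC CAT GAT CTG CAC GGA GTC GCC CAC — no ATG→stop ORF.
Frame 2: AAC CAT GGT TTC CGT CGT AAT CCC CGG AGT GTG GCC ATG ATC TGC ACG GAG TCG CCC — no ATG→stop ORF.
Frame 3: ACC ATG GTT TCC GTC GTA ATC CCC GGA GTG TGG CCA TGA TCT GCA CGG AGT CGC CCA — ATG at 6, stop TGA at 39 → 36 nt.
Longest: frame 3, positions 6–41, 36 nt = 12 codons = 11 aa. → 12 codons.

12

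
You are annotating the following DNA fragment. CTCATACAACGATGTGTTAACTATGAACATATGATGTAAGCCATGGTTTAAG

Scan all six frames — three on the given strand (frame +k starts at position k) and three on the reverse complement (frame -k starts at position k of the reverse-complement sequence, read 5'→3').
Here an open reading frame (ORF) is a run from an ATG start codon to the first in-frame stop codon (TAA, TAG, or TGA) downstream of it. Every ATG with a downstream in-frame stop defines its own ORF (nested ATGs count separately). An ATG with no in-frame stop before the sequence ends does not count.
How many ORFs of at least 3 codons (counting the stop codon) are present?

Reverse complement (5'→3'): CTTAAACCATGGCTTACATCATATGTTCATAGTTAACACATCGTTGTATGAG
Frame +1: CTC ATA CAA CGA TGT GTT AAC TAT GAA CAT ATG ATG TAA GCC ATG GTT TAA — ATG at 31, stop TAA at 37 → 9 nt; ATG at 34, stop TAA at 37 → 6 nt; ATG at 43, stop TAA at 49 → 9 nt.
Frame +2: TCA TAC AAC GAT GTG TTA ACT ATG AAC ATA TGA TGT AAG CCA TGG TTT AAG — ATG at 23, stop TGA at 32 → 12 nt.
Frame +3: CAT ACA ACG ATG TGT TAA CTA TGA ACA TAT GAT GTA AGC CAT GGT TTA — ATG at 12, stop TAA at 18 → 9 nt.
Frame -1: CTT AAA CCA TGG CTT ACA TCA TAT GTT CAT AGT TAA CAC ATC GTT GTA TGA — no ATG→stop ORF.
Frame -2: TTA AAC CAT GGC TTA CAT CAT ATG TTC ATA GTT AAC ACA TCG TTG TAT GAG — no ATG→stop ORF.
Frame -3: TAA ACC ATG GCT TAC ATC ATA TGT TCA TAG TTA ACA CAT CGT TGT ATG — ATG at 9, stop TAG at 30 → 24 nt.
ORFs ≥ 3 codons: frame +1 31–39 (3 codons), frame +1 43–51 (3 codons), frame +2 23–34 (4 codons), frame +3 12–20 (3 codons), frame -3 9–32 (8 codons). Count = 5.

5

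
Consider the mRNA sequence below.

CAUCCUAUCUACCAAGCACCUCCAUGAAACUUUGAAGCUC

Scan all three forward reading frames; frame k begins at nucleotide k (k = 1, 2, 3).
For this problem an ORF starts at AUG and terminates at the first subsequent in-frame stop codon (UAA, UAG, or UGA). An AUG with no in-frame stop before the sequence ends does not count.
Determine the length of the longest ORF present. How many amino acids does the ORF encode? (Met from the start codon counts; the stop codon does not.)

3

Frame 1: CAU CCU AUC UAC CAA GCA CCU CCA UGA AAC UUU GAA GCU — no AUG→stop ORF.
Frame 2: AUC CUA UCU ACC AAG CAC CUC CAU GAA ACU UUG AAG CUC — no AUG→stop ORF.
Frame 3: UCC UAU CUA CCA AGC ACC UCC AUG AAA CUU UGA AGC — AUG at 24, stop UGA at 33 → 12 nt.
Longest: frame 3, positions 24–35, 12 nt = 4 codons = 3 aa. → 3 amino acids.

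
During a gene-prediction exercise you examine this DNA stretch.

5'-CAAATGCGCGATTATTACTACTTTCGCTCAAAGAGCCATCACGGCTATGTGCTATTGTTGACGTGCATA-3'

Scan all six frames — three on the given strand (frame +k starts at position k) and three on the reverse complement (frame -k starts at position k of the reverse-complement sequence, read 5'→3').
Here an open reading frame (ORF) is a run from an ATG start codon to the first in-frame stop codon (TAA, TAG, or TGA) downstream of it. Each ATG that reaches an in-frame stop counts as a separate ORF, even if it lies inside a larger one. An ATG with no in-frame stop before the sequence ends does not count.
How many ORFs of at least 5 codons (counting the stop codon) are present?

Reverse complement (5'→3'): TATGCACGTCAACAATAGCACATAGCCGTGATGGCTCTTTGAGCGAAAGTAGTAATAATCGCGCATTTG
Frame +1: CAA ATG CGC GAT TAT TAC TAC TTT CGC TCA AAG AGC CAT CAC GGC TAT GTG CTA TTG TTG ACG TGC ATA — no ATG→stop ORF.
Frame +2: AAA TGC GCG ATT ATT ACT ACT TTC GCT CAA AGA GCC ATC ACG GCT ATG TGC TAT TGT TGA CGT GCA — ATG at 47, stop TGA at 59 → 15 nt.
Frame +3: AAT GCG CGA TTA TTA CTA CTT TCG CTC AAA GAG CCA TCA CGG CTA TGT GCT ATT GTT GAC GTG CAT — no ATG→stop ORF.
Frame -1: TAT GCA CGT CAA CAA TAG CAC ATA GCC GTG ATG GCT CTT TGA GCG AAA GTA GTA ATA ATC GCG CAT TTG — ATG at 31, stop TGA at 40 → 12 nt.
Frame -2: ATG CAC GTC AAC AAT AGC ACA TAG CCG TGA TGG CTC TTT GAG CGA AAG TAG TAA TAA TCG CGC ATT — ATG at 2, stop TAG at 23 → 24 nt.
Frame -3: TGC ACG TCA ACA ATA GCA CAT AGC CGT GAT GGC TCT TTG AGC GAA AGT AGT AAT AAT CGC GCA TTT — no ATG→stop ORF.
ORFs ≥ 5 codons: frame +2 47–61 (5 codons), frame -2 2–25 (8 codons). Count = 2.

2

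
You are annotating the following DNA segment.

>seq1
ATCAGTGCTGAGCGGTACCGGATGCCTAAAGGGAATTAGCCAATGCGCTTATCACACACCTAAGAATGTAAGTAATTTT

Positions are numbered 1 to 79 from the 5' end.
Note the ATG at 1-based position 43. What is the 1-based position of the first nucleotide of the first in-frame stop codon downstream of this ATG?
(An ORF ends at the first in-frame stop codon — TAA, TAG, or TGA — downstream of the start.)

Codons from position 43: ATG (43–45), CGC (46–48), TTA (49–51), TCA (52–54), CAC (55–57), ACC (58–60), TAA (61–63).
TAA is a stop codon; it begins at position 61.

61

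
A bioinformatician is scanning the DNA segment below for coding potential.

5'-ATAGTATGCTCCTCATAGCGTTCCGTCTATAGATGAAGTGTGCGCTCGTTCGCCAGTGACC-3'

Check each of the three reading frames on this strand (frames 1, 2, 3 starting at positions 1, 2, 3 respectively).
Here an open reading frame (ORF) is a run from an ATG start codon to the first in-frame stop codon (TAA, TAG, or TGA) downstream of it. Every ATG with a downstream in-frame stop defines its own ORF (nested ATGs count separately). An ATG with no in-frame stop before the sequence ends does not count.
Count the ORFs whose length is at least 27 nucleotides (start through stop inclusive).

Frame 1: ATA GTA TGC TCC TCA TAG CGT TCC GTC TAT AGA TGA AGT GTG CGC TCG TTC GCC AGT GAC — no ATG→stop ORF.
Frame 2: TAG TAT GCT CCT CAT AGC GTT CCG TCT ATA GAT GAA GTG TGC GCT CGT TCG CCA GTG ACC — no ATG→stop ORF.
Frame 3: AGT ATG CTC CTC ATA GCG TTC CGT CTA TAG ATG AAG TGT GCG CTC GTT CGC CAG TGA — ATG at 6, stop TAG at 30 → 27 nt; ATG at 33, stop TGA at 57 → 27 nt.
ORFs ≥ 27 nucleotides: frame 3 6–32 (27 nucleotides), frame 3 33–59 (27 nucleotides). Count = 2.

2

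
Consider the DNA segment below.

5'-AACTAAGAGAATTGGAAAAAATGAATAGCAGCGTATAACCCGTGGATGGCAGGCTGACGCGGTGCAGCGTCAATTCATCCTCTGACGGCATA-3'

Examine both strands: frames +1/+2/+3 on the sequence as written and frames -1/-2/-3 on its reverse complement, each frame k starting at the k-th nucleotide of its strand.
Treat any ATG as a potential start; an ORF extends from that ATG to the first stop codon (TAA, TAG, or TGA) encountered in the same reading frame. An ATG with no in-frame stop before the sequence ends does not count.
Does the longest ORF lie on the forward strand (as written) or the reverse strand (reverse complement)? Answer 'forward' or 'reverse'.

forward

Reverse complement (5'→3'): TATGCCGTCAGAGGATGAATTGACGCTGCACCGCGTCAGCCTGCCATCCACGGGTTATACGCTGCTATTCATTTTTTCCAATTCTCTTAGTT
Frame +1: AAC TAA GAG AAT TGG AAA AAA TGA ATA GCA GCG TAT AAC CCG TGG ATG GCA GGC TGA CGC GGT GCA GCG TCA ATT CAT CCT CTG ACG GCA — ATG at 46, stop TGA at 55 → 12 nt.
Frame +2: ACT AAG AGA ATT GGA AAA AAT GAA TAG CAG CGT ATA ACC CGT GGA TGG CAG GCT GAC GCG GTG CAG CGT CAA TTC ATC CTC TGA CGG CAT — no ATG→stop ORF.
Frame +3: CTA AGA GAA TTG GAA AAA ATG AAT AGC AGC GTA TAA CCC GTG GAT GGC AGG CTG ACG CGG TGC AGC GTC AAT TCA TCC TCT GAC GGC ATA — ATG at 21, stop TAA at 36 → 18 nt.
Frame -1: TAT GCC GTC AGA GGA TGA ATT GAC GCT GCA CCG CGT CAG CCT GCC ATC CAC GGG TTA TAC GCT GCT ATT CAT TTT TTC CAA TTC TCT TAG — no ATG→stop ORF.
Frame -2: ATG CCG TCA GAG GAT GAA TTG ACG CTG CAC CGC GTC AGC CTG CCA TCC ACG GGT TAT ACG CTG CTA TTC ATT TTT TCC AAT TCT CTT AGT — no ATG→stop ORF.
Frame -3: TGC CGT CAG AGG ATG AAT TGA CGC TGC ACC GCG TCA GCC TGC CAT CCA CGG GTT ATA CGC TGC TAT TCA TTT TTT CCA ATT CTC TTA GTT — ATG at 15, stop TGA at 21 → 9 nt.
Forward-strand max 18 nt; reverse-strand max 9 nt. The forward strand has the longer ORF.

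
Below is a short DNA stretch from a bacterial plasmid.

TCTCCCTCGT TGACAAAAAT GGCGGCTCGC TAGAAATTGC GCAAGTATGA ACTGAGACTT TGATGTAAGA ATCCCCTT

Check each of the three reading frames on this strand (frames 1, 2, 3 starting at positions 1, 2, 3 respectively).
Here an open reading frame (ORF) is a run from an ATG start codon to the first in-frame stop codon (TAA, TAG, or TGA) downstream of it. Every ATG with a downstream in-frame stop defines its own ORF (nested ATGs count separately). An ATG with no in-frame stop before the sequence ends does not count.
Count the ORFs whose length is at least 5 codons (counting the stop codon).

Frame 1: TCT CCC TCG TTG ACA AAA ATG GCG GCT CGC TAG AAA TTG CGC AAG TAT GAA CTG AGA CTT TGA TGT AAG AAT CCC CTT — ATG at 19, stop TAG at 31 → 15 nt.
Frame 2: CTC CCT CGT TGA CAA AAA TGG CGG CTC GCT AGA AAT TGC GCA AGT ATG AAC TGA GAC TTT GAT GTA AGA ATC CCC — ATG at 47, stop TGA at 53 → 9 nt.
Frame 3: TCC CTC GTT GAC AAA AAT GGC GGC TCG CTA GAA ATT GCG CAA GTA TGA ACT GAG ACT TTG ATG TAA GAA TCC CCT — ATG at 63, stop TAA at 66 → 6 nt.
ORFs ≥ 5 codons: frame 1 19–33 (5 codons). Count = 1.

1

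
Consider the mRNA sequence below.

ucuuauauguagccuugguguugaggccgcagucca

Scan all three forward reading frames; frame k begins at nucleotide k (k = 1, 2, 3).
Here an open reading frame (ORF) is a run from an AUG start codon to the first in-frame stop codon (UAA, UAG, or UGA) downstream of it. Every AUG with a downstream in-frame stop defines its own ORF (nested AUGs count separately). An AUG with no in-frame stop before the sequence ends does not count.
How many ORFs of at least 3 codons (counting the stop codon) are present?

0

Frame 1: UCU UAU AUG UAG CCU UGG UGU UGA GGC CGC AGU CCA — AUG at 7, stop UAG at 10 → 6 nt.
Frame 2: CUU AUA UGU AGC CUU GGU GUU GAG GCC GCA GUC — no AUG→stop ORF.
Frame 3: UUA UAU GUA GCC UUG GUG UUG AGG CCG CAG UCC — no AUG→stop ORF.
No ORF reaches 3 codons. Count = 0.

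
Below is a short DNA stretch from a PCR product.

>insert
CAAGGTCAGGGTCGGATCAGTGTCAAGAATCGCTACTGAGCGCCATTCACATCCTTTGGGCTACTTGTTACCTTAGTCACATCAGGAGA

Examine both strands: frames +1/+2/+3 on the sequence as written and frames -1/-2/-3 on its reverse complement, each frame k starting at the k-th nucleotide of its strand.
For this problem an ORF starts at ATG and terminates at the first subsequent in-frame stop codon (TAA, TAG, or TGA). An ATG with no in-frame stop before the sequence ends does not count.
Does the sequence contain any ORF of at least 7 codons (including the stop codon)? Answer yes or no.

yes

Reverse complement (5'→3'): TCTCCTGATGTGACTAAGGTAACAAGTAGCCCAAAGGATGTGAATGGCGCTCAGTAGCGATTCTTGACACTGATCCGACCCTGACCTTG
Frame +1: CAA GGT CAG GGT CGG ATC AGT GTC AAG AAT CGC TAC TGA GCG CCA TTC ACA TCC TTT GGG CTA CTT GTT ACC TTA GTC ACA TCA GGA — no ATG→stop ORF.
Frame +2: AAG GTC AGG GTC GGA TCA GTG TCA AGA ATC GCT ACT GAG CGC CAT TCA CAT CCT TTG GGC TAC TTG TTA CCT TAG TCA CAT CAG GAG — no ATG→stop ORF.
Frame +3: AGG TCA GGG TCG GAT CAG TGT CAA GAA TCG CTA CTG AGC GCC ATT CAC ATC CTT TGG GCT ACT TGT TAC CTT AGT CAC ATC AGG AGA — no ATG→stop ORF.
Frame -1: TCT CCT GAT GTG ACT AAG GTA ACA AGT AGC CCA AAG GAT GTG AAT GGC GCT CAG TAG CGA TTC TTG ACA CTG ATC CGA CCC TGA CCT — no ATG→stop ORF.
Frame -2: CTC CTG ATG TGA CTA AGG TAA CAA GTA GCC CAA AGG ATG TGA ATG GCG CTC AGT AGC GAT TCT TGA CAC TGA TCC GAC CCT GAC CTT — ATG at 8, stop TGA at 11 → 6 nt; ATG at 38, stop TGA at 41 → 6 nt; ATG at 44, stop TGA at 65 → 24 nt.
Frame -3: TCC TGA TGT GAC TAA GGT AAC AAG TAG CCC AAA GGA TGT GAA TGG CGC TCA GTA GCG ATT CTT GAC ACT GAT CCG ACC CTG ACC TTG — no ATG→stop ORF.
Frame -2 has an ORF of 8 codons (positions 44–67) ≥ 7, so yes.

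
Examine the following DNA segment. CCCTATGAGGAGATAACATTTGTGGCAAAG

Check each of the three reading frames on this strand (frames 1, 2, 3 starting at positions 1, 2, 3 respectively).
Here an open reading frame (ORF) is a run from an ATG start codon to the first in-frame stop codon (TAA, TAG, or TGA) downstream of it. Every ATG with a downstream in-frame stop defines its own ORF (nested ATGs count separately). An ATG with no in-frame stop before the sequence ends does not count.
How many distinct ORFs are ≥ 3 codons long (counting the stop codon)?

Frame 1: CCC TAT GAG GAG ATA ACA TTT GTG GCA AAG — no ATG→stop ORF.
Frame 2: CCT ATG AGG AGA TAA CAT TTG TGG CAA — ATG at 5, stop TAA at 14 → 12 nt.
Frame 3: CTA TGA GGA GAT AAC ATT TGT GGC AAA — no ATG→stop ORF.
ORFs ≥ 3 codons: frame 2 5–16 (4 codons). Count = 1.

1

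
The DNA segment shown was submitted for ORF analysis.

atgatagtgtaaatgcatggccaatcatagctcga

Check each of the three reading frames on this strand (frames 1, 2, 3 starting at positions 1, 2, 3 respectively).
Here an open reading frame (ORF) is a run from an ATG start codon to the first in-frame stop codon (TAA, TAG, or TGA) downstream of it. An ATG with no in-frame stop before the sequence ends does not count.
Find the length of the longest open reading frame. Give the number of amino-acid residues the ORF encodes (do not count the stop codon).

Frame 1: ATG ATA GTG TAA ATG CAT GGC CAA TCA TAG CTC — ATG at 1, stop TAA at 10 → 12 nt; ATG at 13, stop TAG at 28 → 18 nt.
Frame 2: TGA TAG TGT AAA TGC ATG GCC AAT CAT AGC TCG — no ATG→stop ORF.
Frame 3: GAT AGT GTA AAT GCA TGG CCA ATC ATA GCT CGA — no ATG→stop ORF.
Longest: frame 1, positions 13–30, 18 nt = 6 codons = 5 aa. → 5 amino acids.

5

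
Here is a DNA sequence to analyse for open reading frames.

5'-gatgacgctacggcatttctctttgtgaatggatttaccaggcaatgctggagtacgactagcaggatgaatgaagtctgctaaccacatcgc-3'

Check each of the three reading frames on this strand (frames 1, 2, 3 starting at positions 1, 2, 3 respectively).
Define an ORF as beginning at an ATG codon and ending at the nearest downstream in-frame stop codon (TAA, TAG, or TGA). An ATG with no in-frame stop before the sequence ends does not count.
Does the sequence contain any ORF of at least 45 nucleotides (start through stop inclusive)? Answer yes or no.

no

Frame 1: GAT GAC GCT ACG GCA TTT CTC TTT GTG AAT GGA TTT ACC AGG CAA TGC TGG AGT ACG ACT AGC AGG ATG AAT GAA GTC TGC TAA CCA CAT CGC — ATG at 67, stop TAA at 82 → 18 nt.
Frame 2: ATG ACG CTA CGG CAT TTC TCT TTG TGA ATG GAT TTA CCA GGC AAT GCT GGA GTA CGA CTA GCA GGA TGA ATG AAG TCT GCT AAC CAC ATC — ATG at 2, stop TGA at 26 → 27 nt; ATG at 29, stop TGA at 68 → 42 nt.
Frame 3: TGA CGC TAC GGC ATT TCT CTT TGT GAA TGG ATT TAC CAG GCA ATG CTG GAG TAC GAC TAG CAG GAT GAA TGA AGT CTG CTA ACC ACA TCG — ATG at 45, stop TAG at 60 → 18 nt.
Largest ORF found is 42 nucleotides < 45, so no.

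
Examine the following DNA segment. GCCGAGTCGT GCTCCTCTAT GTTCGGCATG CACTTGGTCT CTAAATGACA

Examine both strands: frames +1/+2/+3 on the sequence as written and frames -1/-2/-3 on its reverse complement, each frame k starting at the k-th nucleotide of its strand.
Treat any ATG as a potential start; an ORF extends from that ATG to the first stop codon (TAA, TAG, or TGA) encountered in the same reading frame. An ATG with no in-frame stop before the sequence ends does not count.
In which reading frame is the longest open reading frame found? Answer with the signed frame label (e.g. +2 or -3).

+1

Reverse complement (5'→3'): TGTCATTTAGAGACCAAGTGCATGCCGAACATAGAGGAGCACGACTCGGC
Frame +1: GCC GAG TCG TGC TCC TCT ATG TTC GGC ATG CAC TTG GTC TCT AAA TGA — ATG at 19, stop TGA at 46 → 30 nt; ATG at 28, stop TGA at 46 → 21 nt.
Frame +2: CCG AGT CGT GCT CCT CTA TGT TCG GCA TGC ACT TGG TCT CTA AAT GAC — no ATG→stop ORF.
Frame +3: CGA GTC GTG CTC CTC TAT GTT CGG CAT GCA CTT GGT CTC TAA ATG ACA — no ATG→stop ORF.
Frame -1: TGT CAT TTA GAG ACC AAG TGC ATG CCG AAC ATA GAG GAG CAC GAC TCG — no ATG→stop ORF.
Frame -2: GTC ATT TAG AGA CCA AGT GCA TGC CGA ACA TAG AGG AGC ACG ACT CGG — no ATG→stop ORF.
Frame -3: TCA TTT AGA GAC CAA GTG CAT GCC GAA CAT AGA GGA GCA CGA CTC GGC — no ATG→stop ORF.
Longest ORF is 30 nt in frame +1 (positions 19–48).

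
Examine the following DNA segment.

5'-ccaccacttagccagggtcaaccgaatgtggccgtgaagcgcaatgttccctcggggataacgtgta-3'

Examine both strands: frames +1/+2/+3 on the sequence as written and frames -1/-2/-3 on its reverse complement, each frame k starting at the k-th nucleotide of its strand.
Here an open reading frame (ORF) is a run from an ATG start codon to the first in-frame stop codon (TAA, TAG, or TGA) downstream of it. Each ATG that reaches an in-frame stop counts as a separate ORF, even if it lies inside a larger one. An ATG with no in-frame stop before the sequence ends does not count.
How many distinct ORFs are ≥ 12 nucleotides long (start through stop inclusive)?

2

Reverse complement (5'→3'): TACACGTTATCCCCGAGGGAACATTGCGCTTCACGGCCACATTCGGTTGACCCTGGCTAAGTGGTGG
Frame +1: CCA CCA CTT AGC CAG GGT CAA CCG AAT GTG GCC GTG AAG CGC AAT GTT CCC TCG GGG ATA ACG TGT — no ATG→stop ORF.
Frame +2: CAC CAC TTA GCC AGG GTC AAC CGA ATG TGG CCG TGA AGC GCA ATG TTC CCT CGG GGA TAA CGT GTA — ATG at 26, stop TGA at 35 → 12 nt; ATG at 44, stop TAA at 59 → 18 nt.
Frame +3: ACC ACT TAG CCA GGG TCA ACC GAA TGT GGC CGT GAA GCG CAA TGT TCC CTC GGG GAT AAC GTG — no ATG→stop ORF.
Frame -1: TAC ACG TTA TCC CCG AGG GAA CAT TGC GCT TCA CGG CCA CAT TCG GTT GAC CCT GGC TAA GTG GTG — no ATG→stop ORF.
Frame -2: ACA CGT TAT CCC CGA GGG AAC ATT GCG CTT CAC GGC CAC ATT CGG TTG ACC CTG GCT AAG TGG TGG — no ATG→stop ORF.
Frame -3: CAC GTT ATC CCC GAG GGA ACA TTG CGC TTC ACG GCC ACA TTC GGT TGA CCC TGG CTA AGT GGT — no ATG→stop ORF.
ORFs ≥ 12 nucleotides: frame +2 26–37 (12 nucleotides), frame +2 44–61 (18 nucleotides). Count = 2.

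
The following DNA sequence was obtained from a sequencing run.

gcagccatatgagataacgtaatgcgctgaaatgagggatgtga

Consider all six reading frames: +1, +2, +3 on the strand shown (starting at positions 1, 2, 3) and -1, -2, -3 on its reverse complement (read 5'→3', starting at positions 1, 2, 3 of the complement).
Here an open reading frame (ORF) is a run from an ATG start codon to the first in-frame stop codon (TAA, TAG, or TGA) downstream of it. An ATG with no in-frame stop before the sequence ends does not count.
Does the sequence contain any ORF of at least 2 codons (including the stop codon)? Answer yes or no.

Reverse complement (5'→3'): TCACATCCCTCATTTCAGCGCATTACGTTATCTCATATGGCTGC
Frame +1: GCA GCC ATA TGA GAT AAC GTA ATG CGC TGA AAT GAG GGA TGT — ATG at 22, stop TGA at 28 → 9 nt.
Frame +2: CAG CCA TAT GAG ATA ACG TAA TGC GCT GAA ATG AGG GAT GTG — no ATG→stop ORF.
Frame +3: AGC CAT ATG AGA TAA CGT AAT GCG CTG AAA TGA GGG ATG TGA — ATG at 9, stop TAA at 15 → 9 nt; ATG at 39, stop TGA at 42 → 6 nt.
Frame -1: TCA CAT CCC TCA TTT CAG CGC ATT ACG TTA TCT CAT ATG GCT — no ATG→stop ORF.
Frame -2: CAC ATC CCT CAT TTC AGC GCA TTA CGT TAT CTC ATA TGG CTG — no ATG→stop ORF.
Frame -3: ACA TCC CTC ATT TCA GCG CAT TAC GTT ATC TCA TAT GGC TGC — no ATG→stop ORF.
Frame +1 has an ORF of 3 codons (positions 22–30) ≥ 2, so yes.

yes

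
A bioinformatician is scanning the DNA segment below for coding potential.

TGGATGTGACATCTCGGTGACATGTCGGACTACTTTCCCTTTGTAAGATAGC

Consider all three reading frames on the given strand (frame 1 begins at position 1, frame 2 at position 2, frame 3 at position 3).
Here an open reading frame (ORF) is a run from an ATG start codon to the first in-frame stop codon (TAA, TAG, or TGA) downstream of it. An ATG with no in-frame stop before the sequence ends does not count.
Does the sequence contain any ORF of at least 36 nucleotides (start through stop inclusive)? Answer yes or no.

Frame 1: TGG ATG TGA CAT CTC GGT GAC ATG TCG GAC TAC TTT CCC TTT GTA AGA TAG — ATG at 4, stop TGA at 7 → 6 nt; ATG at 22, stop TAG at 49 → 30 nt.
Frame 2: GGA TGT GAC ATC TCG GTG ACA TGT CGG ACT ACT TTC CCT TTG TAA GAT AGC — no ATG→stop ORF.
Frame 3: GAT GTG ACA TCT CGG TGA CAT GTC GGA CTA CTT TCC CTT TGT AAG ATA — no ATG→stop ORF.
Largest ORF found is 30 nucleotides < 36, so no.

no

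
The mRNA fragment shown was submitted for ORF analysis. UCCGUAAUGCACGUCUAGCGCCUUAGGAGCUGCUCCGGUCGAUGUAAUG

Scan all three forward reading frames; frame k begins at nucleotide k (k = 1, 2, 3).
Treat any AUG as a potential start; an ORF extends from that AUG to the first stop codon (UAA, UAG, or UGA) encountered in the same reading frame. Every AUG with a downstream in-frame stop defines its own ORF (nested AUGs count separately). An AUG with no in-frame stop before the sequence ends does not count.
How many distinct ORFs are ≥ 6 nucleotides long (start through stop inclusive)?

2

Frame 1: UCC GUA AUG CAC GUC UAG CGC CUU AGG AGC UGC UCC GGU CGA UGU AAU — AUG at 7, stop UAG at 16 → 12 nt.
Frame 2: CCG UAA UGC ACG UCU AGC GCC UUA GGA GCU GCU CCG GUC GAU GUA AUG — no AUG→stop ORF.
Frame 3: CGU AAU GCA CGU CUA GCG CCU UAG GAG CUG CUC CGG UCG AUG UAA — AUG at 42, stop UAA at 45 → 6 nt.
ORFs ≥ 6 nucleotides: frame 1 7–18 (12 nucleotides), frame 3 42–47 (6 nucleotides). Count = 2.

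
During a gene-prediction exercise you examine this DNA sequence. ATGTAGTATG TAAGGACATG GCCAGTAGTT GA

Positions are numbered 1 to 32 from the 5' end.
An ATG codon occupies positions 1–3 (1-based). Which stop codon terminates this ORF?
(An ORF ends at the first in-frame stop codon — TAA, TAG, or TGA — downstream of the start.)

TAG

Codons from position 1: ATG (1–3), TAG (4–6).
The first in-frame stop codon is TAG.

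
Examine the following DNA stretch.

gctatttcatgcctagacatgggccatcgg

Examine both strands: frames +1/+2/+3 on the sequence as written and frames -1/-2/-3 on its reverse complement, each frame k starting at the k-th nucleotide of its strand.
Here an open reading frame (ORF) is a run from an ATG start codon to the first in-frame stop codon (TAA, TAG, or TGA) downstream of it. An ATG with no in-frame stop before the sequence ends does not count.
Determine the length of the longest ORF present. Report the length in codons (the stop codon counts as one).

5

Reverse complement (5'→3'): CCGATGGCCCATGTCTAGGCATGAAATAGC
Frame +1: GCT ATT TCA TGC CTA GAC ATG GGC CAT CGG — no ATG→stop ORF.
Frame +2: CTA TTT CAT GCC TAG ACA TGG GCC ATC — no ATG→stop ORF.
Frame +3: TAT TTC ATG CCT AGA CAT GGG CCA TCG — no ATG→stop ORF.
Frame -1: CCG ATG GCC CAT GTC TAG GCA TGA AAT AGC — ATG at 4, stop TAG at 16 → 15 nt.
Frame -2: CGA TGG CCC ATG TCT AGG CAT GAA ATA — no ATG→stop ORF.
Frame -3: GAT GGC CCA TGT CTA GGC ATG AAA TAG — ATG at 21, stop TAG at 27 → 9 nt.
Longest: frame -1, positions 4–18, 15 nt = 5 codons = 4 aa. → 5 codons.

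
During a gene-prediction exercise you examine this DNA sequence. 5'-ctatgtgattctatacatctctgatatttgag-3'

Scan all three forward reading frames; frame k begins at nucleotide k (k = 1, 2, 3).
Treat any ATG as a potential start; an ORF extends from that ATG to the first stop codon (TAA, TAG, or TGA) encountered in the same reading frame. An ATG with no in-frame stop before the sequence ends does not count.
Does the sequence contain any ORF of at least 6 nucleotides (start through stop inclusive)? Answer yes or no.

yes

Frame 1: CTA TGT GAT TCT ATA CAT CTC TGA TAT TTG — no ATG→stop ORF.
Frame 2: TAT GTG ATT CTA TAC ATC TCT GAT ATT TGA — no ATG→stop ORF.
Frame 3: ATG TGA TTC TAT ACA TCT CTG ATA TTT GAG — ATG at 3, stop TGA at 6 → 6 nt.
Frame 3 has an ORF of 6 nucleotides (positions 3–8) ≥ 6, so yes.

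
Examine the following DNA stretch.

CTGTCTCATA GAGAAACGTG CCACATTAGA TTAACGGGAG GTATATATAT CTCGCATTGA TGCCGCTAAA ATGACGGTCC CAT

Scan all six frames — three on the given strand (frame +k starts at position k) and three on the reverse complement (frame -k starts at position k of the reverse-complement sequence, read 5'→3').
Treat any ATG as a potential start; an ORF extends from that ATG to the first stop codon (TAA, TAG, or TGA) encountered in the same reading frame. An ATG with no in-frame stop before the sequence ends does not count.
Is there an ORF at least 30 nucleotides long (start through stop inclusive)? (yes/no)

no

Reverse complement (5'→3'): ATGGGACCGTCATTTTAGCGGCATCAATGCGAGATATATATACCTCCCGTTAATCTAATGTGGCACGTTTCTCTATGAGACAG
Frame +1: CTG TCT CAT AGA GAA ACG TGC CAC ATT AGA TTA ACG GGA GGT ATA TAT ATC TCG CAT TGA TGC CGC TAA AAT GAC GGT CCC — no ATG→stop ORF.
Frame +2: TGT CTC ATA GAG AAA CGT GCC ACA TTA GAT TAA CGG GAG GTA TAT ATA TCT CGC ATT GAT GCC GCT AAA ATG ACG GTC CCA — no ATG→stop ORF.
Frame +3: GTC TCA TAG AGA AAC GTG CCA CAT TAG ATT AAC GGG AGG TAT ATA TAT CTC GCA TTG ATG CCG CTA AAA TGA CGG TCC CAT — ATG at 60, stop TGA at 72 → 15 nt.
Frame -1: ATG GGA CCG TCA TTT TAG CGG CAT CAA TGC GAG ATA TAT ATA CCT CCC GTT AAT CTA ATG TGG CAC GTT TCT CTA TGA GAC — ATG at 1, stop TAG at 16 → 18 nt; ATG at 58, stop TGA at 76 → 21 nt.
Frame -2: TGG GAC CGT CAT TTT AGC GGC ATC AAT GCG AGA TAT ATA TAC CTC CCG TTA ATC TAA TGT GGC ACG TTT CTC TAT GAG ACA — no ATG→stop ORF.
Frame -3: GGG ACC GTC ATT TTA GCG GCA TCA ATG CGA GAT ATA TAT ACC TCC CGT TAA TCT AAT GTG GCA CGT TTC TCT ATG AGA CAG — ATG at 27, stop TAA at 51 → 27 nt.
Largest ORF found is 27 nucleotides < 30, so no.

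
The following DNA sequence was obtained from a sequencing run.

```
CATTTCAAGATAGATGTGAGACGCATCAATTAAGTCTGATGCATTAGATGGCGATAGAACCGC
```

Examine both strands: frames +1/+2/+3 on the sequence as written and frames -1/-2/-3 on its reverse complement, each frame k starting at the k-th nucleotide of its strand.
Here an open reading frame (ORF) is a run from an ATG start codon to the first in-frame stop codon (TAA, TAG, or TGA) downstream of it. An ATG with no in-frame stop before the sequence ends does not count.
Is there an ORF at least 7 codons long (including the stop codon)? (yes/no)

Reverse complement (5'→3'): GCGGTTCTATCGCCATCTAATGCATCAGACTTAATTGATGCGTCTCACATCTATCTTGAAATG
Frame +1: CAT TTC AAG ATA GAT GTG AGA CGC ATC AAT TAA GTC TGA TGC ATT AGA TGG CGA TAG AAC CGC — no ATG→stop ORF.
Frame +2: ATT TCA AGA TAG ATG TGA GAC GCA TCA ATT AAG TCT GAT GCA TTA GAT GGC GAT AGA ACC — ATG at 14, stop TGA at 17 → 6 nt.
Frame +3: TTT CAA GAT AGA TGT GAG ACG CAT CAA TTA AGT CTG ATG CAT TAG ATG GCG ATA GAA CCG — ATG at 39, stop TAG at 45 → 9 nt.
Frame -1: GCG GTT CTA TCG CCA TCT AAT GCA TCA GAC TTA ATT GAT GCG TCT CAC ATC TAT CTT GAA ATG — no ATG→stop ORF.
Frame -2: CGG TTC TAT CGC CAT CTA ATG CAT CAG ACT TAA TTG ATG CGT CTC ACA TCT ATC TTG AAA — ATG at 20, stop TAA at 32 → 15 nt.
Frame -3: GGT TCT ATC GCC ATC TAA TGC ATC AGA CTT AAT TGA TGC GTC TCA CAT CTA TCT TGA AAT — no ATG→stop ORF.
Largest ORF found is 5 codons < 7, so no.

no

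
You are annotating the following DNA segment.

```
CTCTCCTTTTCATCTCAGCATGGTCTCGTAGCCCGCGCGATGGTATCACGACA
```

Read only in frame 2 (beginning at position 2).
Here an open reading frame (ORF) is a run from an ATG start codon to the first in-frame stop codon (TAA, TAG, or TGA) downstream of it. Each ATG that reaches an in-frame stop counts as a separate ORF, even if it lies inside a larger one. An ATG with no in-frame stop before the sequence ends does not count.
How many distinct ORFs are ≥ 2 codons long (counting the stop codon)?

1

Frame 2: TCT CCT TTT CAT CTC AGC ATG GTC TCG TAG CCC GCG CGA TGG TAT CAC GAC — ATG at 20, stop TAG at 29 → 12 nt.
ORFs ≥ 2 codons: frame 2 20–31 (4 codons). Count = 1.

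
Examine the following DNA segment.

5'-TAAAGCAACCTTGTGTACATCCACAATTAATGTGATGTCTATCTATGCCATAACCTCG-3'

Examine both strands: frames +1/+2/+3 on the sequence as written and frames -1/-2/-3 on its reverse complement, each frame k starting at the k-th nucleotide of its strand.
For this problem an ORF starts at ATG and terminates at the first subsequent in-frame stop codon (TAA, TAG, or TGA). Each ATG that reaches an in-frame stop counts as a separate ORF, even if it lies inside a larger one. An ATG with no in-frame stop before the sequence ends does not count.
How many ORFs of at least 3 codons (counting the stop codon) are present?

Reverse complement (5'→3'): CGAGGTTATGGCATAGATAGACATCACATTAATTGTGGATGTACACAAGGTTGCTTTA
Frame +1: TAA AGC AAC CTT GTG TAC ATC CAC AAT TAA TGT GAT GTC TAT CTA TGC CAT AAC CTC — no ATG→stop ORF.
Frame +2: AAA GCA ACC TTG TGT ACA TCC ACA ATT AAT GTG ATG TCT ATC TAT GCC ATA ACC TCG — no ATG→stop ORF.
Frame +3: AAG CAA CCT TGT GTA CAT CCA CAA TTA ATG TGA TGT CTA TCT ATG CCA TAA CCT — ATG at 30, stop TGA at 33 → 6 nt; ATG at 45, stop TAA at 51 → 9 nt.
Frame -1: CGA GGT TAT GGC ATA GAT AGA CAT CAC ATT AAT TGT GGA TGT ACA CAA GGT TGC TTT — no ATG→stop ORF.
Frame -2: GAG GTT ATG GCA TAG ATA GAC ATC ACA TTA ATT GTG GAT GTA CAC AAG GTT GCT TTA — ATG at 8, stop TAG at 14 → 9 nt.
Frame -3: AGG TTA TGG CAT AGA TAG ACA TCA CAT TAA TTG TGG ATG TAC ACA AGG TTG CTT — no ATG→stop ORF.
ORFs ≥ 3 codons: frame +3 45–53 (3 codons), frame -2 8–16 (3 codons). Count = 2.

2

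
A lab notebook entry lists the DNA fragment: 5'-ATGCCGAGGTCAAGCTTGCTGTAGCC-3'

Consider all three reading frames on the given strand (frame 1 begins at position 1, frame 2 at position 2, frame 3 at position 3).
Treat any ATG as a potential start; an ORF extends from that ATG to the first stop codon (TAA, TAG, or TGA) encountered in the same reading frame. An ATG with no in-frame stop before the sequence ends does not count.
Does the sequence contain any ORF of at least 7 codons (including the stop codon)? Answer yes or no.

yes

Frame 1: ATG CCG AGG TCA AGC TTG CTG TAG — ATG at 1, stop TAG at 22 → 24 nt.
Frame 2: TGC CGA GGT CAA GCT TGC TGT AGC — no ATG→stop ORF.
Frame 3: GCC GAG GTC AAG CTT GCT GTA GCC — no ATG→stop ORF.
Frame 1 has an ORF of 8 codons (positions 1–24) ≥ 7, so yes.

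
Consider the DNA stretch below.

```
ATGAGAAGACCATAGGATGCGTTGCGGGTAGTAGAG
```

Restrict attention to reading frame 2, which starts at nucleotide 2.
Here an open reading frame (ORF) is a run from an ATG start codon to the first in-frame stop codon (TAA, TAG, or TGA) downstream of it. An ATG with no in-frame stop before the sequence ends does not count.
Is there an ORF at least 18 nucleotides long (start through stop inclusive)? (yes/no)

Frame 2: TGA GAA GAC CAT AGG ATG CGT TGC GGG TAG TAG — ATG at 17, stop TAG at 29 → 15 nt.
Largest ORF found is 15 nucleotides < 18, so no.

no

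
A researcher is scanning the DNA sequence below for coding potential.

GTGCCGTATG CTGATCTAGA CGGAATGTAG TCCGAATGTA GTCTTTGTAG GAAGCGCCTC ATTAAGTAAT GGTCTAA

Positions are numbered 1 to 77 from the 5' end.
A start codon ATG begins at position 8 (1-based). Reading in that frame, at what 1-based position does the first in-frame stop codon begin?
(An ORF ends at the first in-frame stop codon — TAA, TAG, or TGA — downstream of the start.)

Codons from position 8: ATG (8–10), CTG (11–13), ATC (14–16), TAG (17–19).
TAG is a stop codon; it begins at position 17.

17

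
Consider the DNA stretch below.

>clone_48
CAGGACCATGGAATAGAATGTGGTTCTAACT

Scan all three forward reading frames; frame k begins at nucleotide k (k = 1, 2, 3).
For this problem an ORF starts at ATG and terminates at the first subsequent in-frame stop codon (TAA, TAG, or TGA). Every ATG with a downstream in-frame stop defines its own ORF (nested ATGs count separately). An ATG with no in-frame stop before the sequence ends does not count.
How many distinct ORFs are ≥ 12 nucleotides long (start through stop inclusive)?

1

Frame 1: CAG GAC CAT GGA ATA GAA TGT GGT TCT AAC — no ATG→stop ORF.
Frame 2: AGG ACC ATG GAA TAG AAT GTG GTT CTA ACT — ATG at 8, stop TAG at 14 → 9 nt.
Frame 3: GGA CCA TGG AAT AGA ATG TGG TTC TAA — ATG at 18, stop TAA at 27 → 12 nt.
ORFs ≥ 12 nucleotides: frame 3 18–29 (12 nucleotides). Count = 1.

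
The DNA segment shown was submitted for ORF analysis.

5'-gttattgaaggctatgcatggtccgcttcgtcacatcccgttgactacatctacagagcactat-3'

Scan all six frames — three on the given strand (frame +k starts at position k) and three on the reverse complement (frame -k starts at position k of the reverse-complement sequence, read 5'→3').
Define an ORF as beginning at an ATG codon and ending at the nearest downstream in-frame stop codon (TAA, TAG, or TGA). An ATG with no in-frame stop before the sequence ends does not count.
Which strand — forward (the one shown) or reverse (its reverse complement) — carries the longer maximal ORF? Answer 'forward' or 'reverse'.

forward

Reverse complement (5'→3'): ATAGTGCTCTGTAGATGTAGTCAACGGGATGTGACGAAGCGGACCATGCATAGCCTTCAATAAC
Frame +1: GTT ATT GAA GGC TAT GCA TGG TCC GCT TCG TCA CAT CCC GTT GAC TAC ATC TAC AGA GCA CTA — no ATG→stop ORF.
Frame +2: TTA TTG AAG GCT ATG CAT GGT CCG CTT CGT CAC ATC CCG TTG ACT ACA TCT ACA GAG CAC TAT — no ATG→stop ORF.
Frame +3: TAT TGA AGG CTA TGC ATG GTC CGC TTC GTC ACA TCC CGT TGA CTA CAT CTA CAG AGC ACT — ATG at 18, stop TGA at 42 → 27 nt.
Frame -1: ATA GTG CTC TGT AGA TGT AGT CAA CGG GAT GTG ACG AAG CGG ACC ATG CAT AGC CTT CAA TAA — ATG at 46, stop TAA at 61 → 18 nt.
Frame -2: TAG TGC TCT GTA GAT GTA GTC AAC GGG ATG TGA CGA AGC GGA CCA TGC ATA GCC TTC AAT AAC — ATG at 29, stop TGA at 32 → 6 nt.
Frame -3: AGT GCT CTG TAG ATG TAG TCA ACG GGA TGT GAC GAA GCG GAC CAT GCA TAG CCT TCA ATA — ATG at 15, stop TAG at 18 → 6 nt.
Forward-strand max 27 nt; reverse-strand max 18 nt. The forward strand has the longer ORF.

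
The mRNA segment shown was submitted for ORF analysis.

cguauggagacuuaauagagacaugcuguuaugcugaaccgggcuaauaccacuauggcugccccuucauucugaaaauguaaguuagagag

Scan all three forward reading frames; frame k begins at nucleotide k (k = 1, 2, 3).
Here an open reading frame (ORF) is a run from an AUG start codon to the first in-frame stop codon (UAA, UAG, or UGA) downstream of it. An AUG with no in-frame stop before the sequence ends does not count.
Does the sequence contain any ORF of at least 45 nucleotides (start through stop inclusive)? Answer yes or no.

Frame 1: CGU AUG GAG ACU UAA UAG AGA CAU GCU GUU AUG CUG AAC CGG GCU AAU ACC ACU AUG GCU GCC CCU UCA UUC UGA AAA UGU AAG UUA GAG — AUG at 4, stop UAA at 13 → 12 nt; AUG at 31, stop UGA at 73 → 45 nt; AUG at 55, stop UGA at 73 → 21 nt.
Frame 2: GUA UGG AGA CUU AAU AGA GAC AUG CUG UUA UGC UGA ACC GGG CUA AUA CCA CUA UGG CUG CCC CUU CAU UCU GAA AAU GUA AGU UAG AGA — AUG at 23, stop UGA at 35 → 15 nt.
Frame 3: UAU GGA GAC UUA AUA GAG ACA UGC UGU UAU GCU GAA CCG GGC UAA UAC CAC UAU GGC UGC CCC UUC AUU CUG AAA AUG UAA GUU AGA GAG — AUG at 78, stop UAA at 81 → 6 nt.
Frame 1 has an ORF of 45 nucleotides (positions 31–75) ≥ 45, so yes.

yes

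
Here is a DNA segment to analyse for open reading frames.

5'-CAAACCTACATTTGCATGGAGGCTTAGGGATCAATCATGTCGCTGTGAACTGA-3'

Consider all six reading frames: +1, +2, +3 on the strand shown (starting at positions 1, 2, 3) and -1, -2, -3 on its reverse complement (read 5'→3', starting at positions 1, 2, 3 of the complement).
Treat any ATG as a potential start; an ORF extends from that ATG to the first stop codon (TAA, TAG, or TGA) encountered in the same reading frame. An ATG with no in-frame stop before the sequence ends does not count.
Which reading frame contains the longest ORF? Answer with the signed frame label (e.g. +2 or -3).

-1

Reverse complement (5'→3'): TCAGTTCACAGCGACATGATTGATCCCTAAGCCTCCATGCAAATGTAGGTTTG
Frame +1: CAA ACC TAC ATT TGC ATG GAG GCT TAG GGA TCA ATC ATG TCG CTG TGA ACT — ATG at 16, stop TAG at 25 → 12 nt; ATG at 37, stop TGA at 46 → 12 nt.
Frame +2: AAA CCT ACA TTT GCA TGG AGG CTT AGG GAT CAA TCA TGT CGC TGT GAA CTG — no ATG→stop ORF.
Frame +3: AAC CTA CAT TTG CAT GGA GGC TTA GGG ATC AAT CAT GTC GCT GTG AAC TGA — no ATG→stop ORF.
Frame -1: TCA GTT CAC AGC GAC ATG ATT GAT CCC TAA GCC TCC ATG CAA ATG TAG GTT — ATG at 16, stop TAA at 28 → 15 nt; ATG at 37, stop TAG at 46 → 12 nt; ATG at 43, stop TAG at 46 → 6 nt.
Frame -2: CAG TTC ACA GCG ACA TGA TTG ATC CCT AAG CCT CCA TGC AAA TGT AGG TTT — no ATG→stop ORF.
Frame -3: AGT TCA CAG CGA CAT GAT TGA TCC CTA AGC CTC CAT GCA AAT GTA GGT TTG — no ATG→stop ORF.
Longest ORF is 15 nt in frame -1 (positions 16–30).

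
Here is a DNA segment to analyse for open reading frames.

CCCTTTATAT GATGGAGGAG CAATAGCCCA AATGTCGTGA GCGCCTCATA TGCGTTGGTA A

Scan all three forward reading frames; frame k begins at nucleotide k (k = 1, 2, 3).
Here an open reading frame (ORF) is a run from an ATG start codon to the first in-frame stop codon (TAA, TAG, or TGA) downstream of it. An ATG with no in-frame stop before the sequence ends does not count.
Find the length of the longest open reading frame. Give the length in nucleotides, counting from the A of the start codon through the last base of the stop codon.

18

Frame 1: CCC TTT ATA TGA TGG AGG AGC AAT AGC CCA AAT GTC GTG AGC GCC TCA TAT GCG TTG GTA — no ATG→stop ORF.
Frame 2: CCT TTA TAT GAT GGA GGA GCA ATA GCC CAA ATG TCG TGA GCG CCT CAT ATG CGT TGG TAA — ATG at 32, stop TGA at 38 → 9 nt; ATG at 50, stop TAA at 59 → 12 nt.
Frame 3: CTT TAT ATG ATG GAG GAG CAA TAG CCC AAA TGT CGT GAG CGC CTC ATA TGC GTT GGT — ATG at 9, stop TAG at 24 → 18 nt; ATG at 12, stop TAG at 24 → 15 nt.
Longest: frame 3, positions 9–26, 18 nt = 6 codons = 5 aa. → 18 nucleotides.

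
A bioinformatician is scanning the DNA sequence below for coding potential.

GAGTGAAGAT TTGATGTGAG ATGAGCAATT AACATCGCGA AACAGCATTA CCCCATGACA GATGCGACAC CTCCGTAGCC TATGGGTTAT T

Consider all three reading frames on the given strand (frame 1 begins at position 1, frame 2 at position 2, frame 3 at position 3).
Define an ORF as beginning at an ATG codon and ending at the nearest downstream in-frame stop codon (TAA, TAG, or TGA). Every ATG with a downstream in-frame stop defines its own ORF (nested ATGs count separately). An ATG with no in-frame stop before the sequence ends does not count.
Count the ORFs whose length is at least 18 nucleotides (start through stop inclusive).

1

Frame 1: GAG TGA AGA TTT GAT GTG AGA TGA GCA ATT AAC ATC GCG AAA CAG CAT TAC CCC ATG ACA GAT GCG ACA CCT CCG TAG CCT ATG GGT TAT — ATG at 55, stop TAG at 76 → 24 nt.
Frame 2: AGT GAA GAT TTG ATG TGA GAT GAG CAA TTA ACA TCG CGA AAC AGC ATT ACC CCA TGA CAG ATG CGA CAC CTC CGT AGC CTA TGG GTT ATT — ATG at 14, stop TGA at 17 → 6 nt.
Frame 3: GTG AAG ATT TGA TGT GAG ATG AGC AAT TAA CAT CGC GAA ACA GCA TTA CCC CAT GAC AGA TGC GAC ACC TCC GTA GCC TAT GGG TTA — ATG at 21, stop TAA at 30 → 12 nt.
ORFs ≥ 18 nucleotides: frame 1 55–78 (24 nucleotides). Count = 1.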